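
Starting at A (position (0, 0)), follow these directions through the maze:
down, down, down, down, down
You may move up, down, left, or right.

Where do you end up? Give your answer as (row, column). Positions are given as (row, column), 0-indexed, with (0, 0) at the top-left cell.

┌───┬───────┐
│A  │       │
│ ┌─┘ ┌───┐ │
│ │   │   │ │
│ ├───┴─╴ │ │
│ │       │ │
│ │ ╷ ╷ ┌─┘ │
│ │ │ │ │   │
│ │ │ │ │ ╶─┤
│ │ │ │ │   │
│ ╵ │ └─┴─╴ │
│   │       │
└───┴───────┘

Following directions step by step:
Start: (0, 0)
  down: (0, 0) → (1, 0)
  down: (1, 0) → (2, 0)
  down: (2, 0) → (3, 0)
  down: (3, 0) → (4, 0)
  down: (4, 0) → (5, 0)
Final position: (5, 0)

Path taken:

┌───┬───────┐
│A  │       │
│ ┌─┘ ┌───┐ │
│↓│   │   │ │
│ ├───┴─╴ │ │
│↓│       │ │
│ │ ╷ ╷ ┌─┘ │
│↓│ │ │ │   │
│ │ │ │ │ ╶─┤
│↓│ │ │ │   │
│ ╵ │ └─┴─╴ │
│B  │       │
└───┴───────┘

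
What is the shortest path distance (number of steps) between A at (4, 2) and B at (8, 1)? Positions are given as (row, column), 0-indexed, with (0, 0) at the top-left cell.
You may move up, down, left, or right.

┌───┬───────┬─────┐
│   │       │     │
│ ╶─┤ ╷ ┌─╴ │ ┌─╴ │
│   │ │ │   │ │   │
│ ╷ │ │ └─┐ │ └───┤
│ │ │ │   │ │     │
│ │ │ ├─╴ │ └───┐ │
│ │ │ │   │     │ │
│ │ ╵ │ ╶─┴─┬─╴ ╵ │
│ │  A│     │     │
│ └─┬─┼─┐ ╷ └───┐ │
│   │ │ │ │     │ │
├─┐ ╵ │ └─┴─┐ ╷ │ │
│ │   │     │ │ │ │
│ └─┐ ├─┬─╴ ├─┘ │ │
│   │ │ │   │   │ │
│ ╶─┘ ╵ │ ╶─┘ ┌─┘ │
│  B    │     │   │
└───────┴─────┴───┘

Finding path from (4, 2) to (8, 1):
Path: (4,2) → (4,1) → (3,1) → (2,1) → (1,1) → (1,0) → (2,0) → (3,0) → (4,0) → (5,0) → (5,1) → (6,1) → (6,2) → (7,2) → (8,2) → (8,1)
Distance: 15 steps

Solution:

┌───┬───────┬─────┐
│   │       │     │
│ ╶─┤ ╷ ┌─╴ │ ┌─╴ │
│↓ ↰│ │ │   │ │   │
│ ╷ │ │ └─┐ │ └───┤
│↓│↑│ │   │ │     │
│ │ │ ├─╴ │ └───┐ │
│↓│↑│ │   │     │ │
│ │ ╵ │ ╶─┴─┬─╴ ╵ │
│↓│↑ A│     │     │
│ └─┬─┼─┐ ╷ └───┐ │
│↳ ↓│ │ │ │     │ │
├─┐ ╵ │ └─┴─┐ ╷ │ │
│ │↳ ↓│     │ │ │ │
│ └─┐ ├─┬─╴ ├─┘ │ │
│   │↓│ │   │   │ │
│ ╶─┘ ╵ │ ╶─┘ ┌─┘ │
│  B ↲  │     │   │
└───────┴─────┴───┘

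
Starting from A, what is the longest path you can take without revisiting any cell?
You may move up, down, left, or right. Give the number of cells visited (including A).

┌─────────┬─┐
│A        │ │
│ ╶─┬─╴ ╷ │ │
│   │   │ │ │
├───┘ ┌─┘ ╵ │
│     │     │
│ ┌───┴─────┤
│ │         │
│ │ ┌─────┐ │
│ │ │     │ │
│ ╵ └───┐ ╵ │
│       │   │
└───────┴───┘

Finding longest simple path using DFS:
Start: (0, 0)
Longest path visits 25 cells
Path: A → right → right → right → down → left → down → left → left → down → down → down → right → up → up → right → right → right → right → down → down → left → up → left → left

Solution:

┌─────────┬─┐
│A → → ↓  │ │
│ ╶─┬─╴ ╷ │ │
│   │↓ ↲│ │ │
├───┘ ┌─┘ ╵ │
│↓ ← ↲│     │
│ ┌───┴─────┤
│↓│↱ → → → ↓│
│ │ ┌─────┐ │
│↓│↑│B ← ↰│↓│
│ ╵ └───┐ ╵ │
│↳ ↑    │↑ ↲│
└───────┴───┘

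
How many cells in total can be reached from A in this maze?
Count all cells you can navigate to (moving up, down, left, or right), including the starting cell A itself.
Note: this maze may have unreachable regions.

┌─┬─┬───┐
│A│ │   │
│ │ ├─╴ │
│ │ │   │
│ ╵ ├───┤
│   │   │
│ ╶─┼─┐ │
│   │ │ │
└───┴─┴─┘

Using BFS/flood-fill to find all reachable cells from A:
Maze size: 4 × 4 = 16 total cells
8 cell(s) are walled off and cannot be reached from A.
Reachable cells: 8

Reachable region (· marks reachable cells):

┌─┬─┬───┐
│A│·│   │
│ │ ├─╴ │
│·│·│   │
│ ╵ ├───┤
│· ·│   │
│ ╶─┼─┐ │
│· ·│ │ │
└───┴─┴─┘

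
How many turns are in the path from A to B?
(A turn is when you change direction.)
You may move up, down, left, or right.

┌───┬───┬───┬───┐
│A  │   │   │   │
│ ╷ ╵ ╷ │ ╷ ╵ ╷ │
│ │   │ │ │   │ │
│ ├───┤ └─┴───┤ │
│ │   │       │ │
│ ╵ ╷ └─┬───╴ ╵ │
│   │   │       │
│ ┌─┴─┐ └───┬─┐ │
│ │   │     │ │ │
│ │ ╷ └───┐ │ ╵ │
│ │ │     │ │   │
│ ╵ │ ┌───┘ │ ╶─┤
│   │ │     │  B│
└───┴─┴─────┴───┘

Directions: right, down, right, up, right, down, down, right, right, right, down, right, down, down, left, down, right
Number of turns: 12

Solution:

┌───┬───┬───┬───┐
│A ↓│↱ ↓│   │   │
│ ╷ ╵ ╷ │ ╷ ╵ ╷ │
│ │↳ ↑│↓│ │   │ │
│ ├───┤ └─┴───┤ │
│ │   │↳ → → ↓│ │
│ ╵ ╷ └─┬───╴ ╵ │
│   │   │    ↳ ↓│
│ ┌─┴─┐ └───┬─┐ │
│ │   │     │ │↓│
│ │ ╷ └───┐ │ ╵ │
│ │ │     │ │↓ ↲│
│ ╵ │ ┌───┘ │ ╶─┤
│   │ │     │↳ B│
└───┴─┴─────┴───┘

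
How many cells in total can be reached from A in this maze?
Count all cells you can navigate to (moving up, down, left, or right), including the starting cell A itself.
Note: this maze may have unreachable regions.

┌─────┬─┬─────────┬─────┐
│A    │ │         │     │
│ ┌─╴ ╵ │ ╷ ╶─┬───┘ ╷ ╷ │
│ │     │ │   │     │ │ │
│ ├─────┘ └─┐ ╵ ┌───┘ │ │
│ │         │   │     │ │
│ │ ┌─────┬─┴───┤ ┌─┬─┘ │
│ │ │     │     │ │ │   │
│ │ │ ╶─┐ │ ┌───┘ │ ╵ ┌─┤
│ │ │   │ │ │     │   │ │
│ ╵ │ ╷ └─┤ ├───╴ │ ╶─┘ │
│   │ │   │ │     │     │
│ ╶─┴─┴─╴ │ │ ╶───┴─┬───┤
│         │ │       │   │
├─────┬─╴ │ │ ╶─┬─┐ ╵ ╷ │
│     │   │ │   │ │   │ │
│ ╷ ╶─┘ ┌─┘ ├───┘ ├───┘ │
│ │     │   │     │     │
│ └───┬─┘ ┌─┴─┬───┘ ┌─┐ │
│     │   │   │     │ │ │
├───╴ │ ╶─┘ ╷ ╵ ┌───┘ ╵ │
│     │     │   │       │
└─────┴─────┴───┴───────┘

Using BFS/flood-fill to find all reachable cells from A:
Maze size: 11 × 12 = 132 total cells
4 cell(s) are walled off and cannot be reached from A.
Reachable cells: 128

Reachable region (· marks reachable cells):

┌─────┬─┬─────────┬─────┐
│A · ·│·│· · · · ·│· · ·│
│ ┌─╴ ╵ │ ╷ ╶─┬───┘ ╷ ╷ │
│·│· · ·│·│· ·│· · ·│·│·│
│ ├─────┘ └─┐ ╵ ┌───┘ │ │
│·│· · · · ·│· ·│· · ·│·│
│ │ ┌─────┬─┴───┤ ┌─┬─┘ │
│·│·│· · ·│· · ·│·│·│· ·│
│ │ │ ╶─┐ │ ┌───┘ │ ╵ ┌─┤
│·│·│· ·│·│·│· · ·│· ·│·│
│ ╵ │ ╷ └─┤ ├───╴ │ ╶─┘ │
│· ·│·│· ·│·│· · ·│· · ·│
│ ╶─┴─┴─╴ │ │ ╶───┴─┬───┤
│· · · · ·│·│· · · ·│· ·│
├─────┬─╴ │ │ ╶─┬─┐ ╵ ╷ │
│· · ·│· ·│·│· ·│ │· ·│·│
│ ╷ ╶─┘ ┌─┘ ├───┘ ├───┘ │
│·│· · ·│· ·│     │· · ·│
│ └───┬─┘ ┌─┴─┬───┘ ┌─┐ │
│· · ·│· ·│· ·│· · ·│·│·│
├───╴ │ ╶─┘ ╷ ╵ ┌───┘ ╵ │
│· · ·│· · ·│· ·│· · · ·│
└─────┴─────┴───┴───────┘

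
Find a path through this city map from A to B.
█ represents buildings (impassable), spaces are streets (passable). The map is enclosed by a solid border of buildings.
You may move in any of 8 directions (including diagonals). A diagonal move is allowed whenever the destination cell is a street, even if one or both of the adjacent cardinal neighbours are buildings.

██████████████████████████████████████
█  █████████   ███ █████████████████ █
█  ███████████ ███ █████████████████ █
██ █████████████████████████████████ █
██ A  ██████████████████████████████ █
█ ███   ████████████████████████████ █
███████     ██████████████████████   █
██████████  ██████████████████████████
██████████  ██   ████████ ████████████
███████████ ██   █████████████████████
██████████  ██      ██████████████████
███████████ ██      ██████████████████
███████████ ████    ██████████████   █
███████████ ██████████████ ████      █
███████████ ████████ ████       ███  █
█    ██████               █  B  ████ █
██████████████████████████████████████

Finding the shortest path from A to B:
Movement: 8-directional
Path length: 32 steps
Directions: right → right → down-right → right → down-right → right → down-right → down → down-right → down → down → down → down → down → down-right → right → right → right → right → right → right → right → right → right → right → right → right → right → up-right → right → right → down-right

Solution:

██████████████████████████████████████
█  █████████   ███ █████████████████ █
█  ███████████ ███ █████████████████ █
██ █████████████████████████████████ █
██ A→↘██████████████████████████████ █
█ ███ →↘████████████████████████████ █
███████ →↘  ██████████████████████   █
██████████↓ ██████████████████████████
██████████↘ ██   ████████ ████████████
███████████↓██   █████████████████████
██████████ ↓██      ██████████████████
███████████↓██      ██████████████████
███████████↓████    ██████████████   █
███████████↓██████████████ ████      █
███████████↘████████ ████ →→↘   ███  █
█    ██████ →→→→→→→→→→→→→↗█  B  ████ █
██████████████████████████████████████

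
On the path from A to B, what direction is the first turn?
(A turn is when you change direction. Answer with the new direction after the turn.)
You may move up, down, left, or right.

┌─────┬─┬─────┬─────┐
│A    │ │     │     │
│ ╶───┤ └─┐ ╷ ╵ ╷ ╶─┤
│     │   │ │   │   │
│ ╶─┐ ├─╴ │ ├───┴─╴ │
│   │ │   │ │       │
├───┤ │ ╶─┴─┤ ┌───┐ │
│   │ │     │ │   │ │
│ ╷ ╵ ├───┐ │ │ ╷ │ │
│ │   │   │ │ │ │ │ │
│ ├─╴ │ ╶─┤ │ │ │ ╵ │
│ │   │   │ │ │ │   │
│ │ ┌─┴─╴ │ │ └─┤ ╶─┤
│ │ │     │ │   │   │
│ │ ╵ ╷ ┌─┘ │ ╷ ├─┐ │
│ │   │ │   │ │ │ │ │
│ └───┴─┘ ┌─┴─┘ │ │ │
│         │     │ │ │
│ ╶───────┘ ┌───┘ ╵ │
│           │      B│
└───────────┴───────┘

Directions: down, right, right, down, down, down, left, up, left, down, down, down, down, down, down, right, right, right, right, right, up, right, right, up, up, left, up, up, up, up, right, right, right, down, down, down, left, down, right, down, down, down
First turn direction: right

Solution:

┌─────┬─┬─────┬─────┐
│A    │ │     │     │
│ ╶───┤ └─┐ ╷ ╵ ╷ ╶─┤
│↳ → ↓│   │ │   │   │
│ ╶─┐ ├─╴ │ ├───┴─╴ │
│   │↓│   │ │↱ → → ↓│
├───┤ │ ╶─┴─┤ ┌───┐ │
│↓ ↰│↓│     │↑│   │↓│
│ ╷ ╵ ├───┐ │ │ ╷ │ │
│↓│↑ ↲│   │ │↑│ │ │↓│
│ ├─╴ │ ╶─┤ │ │ │ ╵ │
│↓│   │   │ │↑│ │↓ ↲│
│ │ ┌─┴─╴ │ │ └─┤ ╶─┤
│↓│ │     │ │↑ ↰│↳ ↓│
│ │ ╵ ╷ ┌─┘ │ ╷ ├─┐ │
│↓│   │ │   │ │↑│ │↓│
│ └───┴─┘ ┌─┴─┘ │ │ │
│↓        │↱ → ↑│ │↓│
│ ╶───────┘ ┌───┘ ╵ │
│↳ → → → → ↑│      B│
└───────────┴───────┘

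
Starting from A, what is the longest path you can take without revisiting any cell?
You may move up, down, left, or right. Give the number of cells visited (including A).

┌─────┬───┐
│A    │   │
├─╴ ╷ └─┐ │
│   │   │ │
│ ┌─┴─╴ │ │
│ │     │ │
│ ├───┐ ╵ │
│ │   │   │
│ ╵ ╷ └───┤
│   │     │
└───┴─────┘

Finding longest simple path using DFS:
Start: (0, 0)
Longest path visits 13 cells
Path: A → right → down → left → down → down → down → right → up → right → down → right → right

Solution:

┌─────┬───┐
│A ↓  │   │
├─╴ ╷ └─┐ │
│↓ ↲│   │ │
│ ┌─┴─╴ │ │
│↓│     │ │
│ ├───┐ ╵ │
│↓│↱ ↓│   │
│ ╵ ╷ └───┤
│↳ ↑│↳ → B│
└───┴─────┘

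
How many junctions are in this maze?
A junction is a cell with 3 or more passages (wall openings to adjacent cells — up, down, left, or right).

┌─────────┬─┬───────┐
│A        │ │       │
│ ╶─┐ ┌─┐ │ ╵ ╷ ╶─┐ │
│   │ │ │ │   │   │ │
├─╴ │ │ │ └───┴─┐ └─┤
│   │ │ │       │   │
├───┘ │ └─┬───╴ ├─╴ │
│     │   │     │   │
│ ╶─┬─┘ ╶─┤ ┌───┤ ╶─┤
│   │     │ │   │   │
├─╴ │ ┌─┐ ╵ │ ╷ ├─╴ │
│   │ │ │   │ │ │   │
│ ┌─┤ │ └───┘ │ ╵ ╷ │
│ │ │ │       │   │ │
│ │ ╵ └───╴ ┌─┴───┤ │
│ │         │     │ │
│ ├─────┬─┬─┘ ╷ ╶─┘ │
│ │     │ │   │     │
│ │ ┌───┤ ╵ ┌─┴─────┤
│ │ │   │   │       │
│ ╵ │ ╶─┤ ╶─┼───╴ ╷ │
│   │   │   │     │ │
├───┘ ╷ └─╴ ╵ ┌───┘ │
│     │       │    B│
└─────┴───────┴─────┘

Checking each cell for number of passages:

Junctions found (3+ passages):
  (0, 2): 3 passages
  (0, 7): 3 passages
  (3, 3): 3 passages
  (4, 3): 3 passages
  (5, 9): 3 passages
  (6, 5): 3 passages
  (7, 2): 3 passages
  (7, 7): 3 passages
  (9, 4): 3 passages
  (9, 8): 3 passages
  (10, 2): 3 passages
  (11, 5): 3 passages
Total junctions: 12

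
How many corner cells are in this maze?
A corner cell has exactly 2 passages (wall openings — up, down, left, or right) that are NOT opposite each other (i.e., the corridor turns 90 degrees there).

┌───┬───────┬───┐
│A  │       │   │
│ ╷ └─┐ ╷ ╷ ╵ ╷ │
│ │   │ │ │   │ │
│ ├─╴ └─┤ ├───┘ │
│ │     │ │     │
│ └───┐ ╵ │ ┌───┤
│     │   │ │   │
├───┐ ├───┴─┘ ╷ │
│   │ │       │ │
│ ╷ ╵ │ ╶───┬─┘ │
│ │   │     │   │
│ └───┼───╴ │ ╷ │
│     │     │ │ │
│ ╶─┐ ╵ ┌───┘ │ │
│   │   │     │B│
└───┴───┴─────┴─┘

Counting corner cells (2 non-opposite passages):
Total corners: 34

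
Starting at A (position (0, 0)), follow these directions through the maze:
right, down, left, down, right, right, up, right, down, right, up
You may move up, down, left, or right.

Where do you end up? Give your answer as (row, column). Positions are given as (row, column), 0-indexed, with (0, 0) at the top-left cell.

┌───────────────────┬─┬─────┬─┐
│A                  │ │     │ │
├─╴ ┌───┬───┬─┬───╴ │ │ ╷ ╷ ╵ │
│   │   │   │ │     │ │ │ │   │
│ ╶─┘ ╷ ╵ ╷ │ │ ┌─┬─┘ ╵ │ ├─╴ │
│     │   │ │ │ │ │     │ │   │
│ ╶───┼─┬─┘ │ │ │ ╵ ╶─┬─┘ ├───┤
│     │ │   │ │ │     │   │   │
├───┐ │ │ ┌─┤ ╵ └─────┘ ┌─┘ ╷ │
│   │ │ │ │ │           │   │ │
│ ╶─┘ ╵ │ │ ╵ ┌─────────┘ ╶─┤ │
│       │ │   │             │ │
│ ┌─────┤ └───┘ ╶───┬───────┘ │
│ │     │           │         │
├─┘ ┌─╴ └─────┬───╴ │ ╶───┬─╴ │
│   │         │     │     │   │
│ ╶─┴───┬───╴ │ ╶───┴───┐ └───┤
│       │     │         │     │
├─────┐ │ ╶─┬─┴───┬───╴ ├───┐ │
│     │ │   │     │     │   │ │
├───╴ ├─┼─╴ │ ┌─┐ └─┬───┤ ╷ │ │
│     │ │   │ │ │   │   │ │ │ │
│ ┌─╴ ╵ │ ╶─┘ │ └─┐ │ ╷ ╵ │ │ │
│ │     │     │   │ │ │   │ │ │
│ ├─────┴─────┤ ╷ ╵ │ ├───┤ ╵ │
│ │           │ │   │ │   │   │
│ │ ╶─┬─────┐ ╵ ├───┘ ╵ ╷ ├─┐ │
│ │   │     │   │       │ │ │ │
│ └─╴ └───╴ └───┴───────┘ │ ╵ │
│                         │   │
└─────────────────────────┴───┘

Following directions step by step:
Start: (0, 0)
  right: (0, 0) → (0, 1)
  down: (0, 1) → (1, 1)
  left: (1, 1) → (1, 0)
  down: (1, 0) → (2, 0)
  right: (2, 0) → (2, 1)
  right: (2, 1) → (2, 2)
  up: (2, 2) → (1, 2)
  right: (1, 2) → (1, 3)
  down: (1, 3) → (2, 3)
  right: (2, 3) → (2, 4)
  up: (2, 4) → (1, 4)
Final position: (1, 4)

Path taken:

┌───────────────────┬─┬─────┬─┐
│A ↓                │ │     │ │
├─╴ ┌───┬───┬─┬───╴ │ │ ╷ ╷ ╵ │
│↓ ↲│↱ ↓│B  │ │     │ │ │ │   │
│ ╶─┘ ╷ ╵ ╷ │ │ ┌─┬─┘ ╵ │ ├─╴ │
│↳ → ↑│↳ ↑│ │ │ │ │     │ │   │
│ ╶───┼─┬─┘ │ │ │ ╵ ╶─┬─┘ ├───┤
│     │ │   │ │ │     │   │   │
├───┐ │ │ ┌─┤ ╵ └─────┘ ┌─┘ ╷ │
│   │ │ │ │ │           │   │ │
│ ╶─┘ ╵ │ │ ╵ ┌─────────┘ ╶─┤ │
│       │ │   │             │ │
│ ┌─────┤ └───┘ ╶───┬───────┘ │
│ │     │           │         │
├─┘ ┌─╴ └─────┬───╴ │ ╶───┬─╴ │
│   │         │     │     │   │
│ ╶─┴───┬───╴ │ ╶───┴───┐ └───┤
│       │     │         │     │
├─────┐ │ ╶─┬─┴───┬───╴ ├───┐ │
│     │ │   │     │     │   │ │
├───╴ ├─┼─╴ │ ┌─┐ └─┬───┤ ╷ │ │
│     │ │   │ │ │   │   │ │ │ │
│ ┌─╴ ╵ │ ╶─┘ │ └─┐ │ ╷ ╵ │ │ │
│ │     │     │   │ │ │   │ │ │
│ ├─────┴─────┤ ╷ ╵ │ ├───┤ ╵ │
│ │           │ │   │ │   │   │
│ │ ╶─┬─────┐ ╵ ├───┘ ╵ ╷ ├─┐ │
│ │   │     │   │       │ │ │ │
│ └─╴ └───╴ └───┴───────┘ │ ╵ │
│                         │   │
└─────────────────────────┴───┘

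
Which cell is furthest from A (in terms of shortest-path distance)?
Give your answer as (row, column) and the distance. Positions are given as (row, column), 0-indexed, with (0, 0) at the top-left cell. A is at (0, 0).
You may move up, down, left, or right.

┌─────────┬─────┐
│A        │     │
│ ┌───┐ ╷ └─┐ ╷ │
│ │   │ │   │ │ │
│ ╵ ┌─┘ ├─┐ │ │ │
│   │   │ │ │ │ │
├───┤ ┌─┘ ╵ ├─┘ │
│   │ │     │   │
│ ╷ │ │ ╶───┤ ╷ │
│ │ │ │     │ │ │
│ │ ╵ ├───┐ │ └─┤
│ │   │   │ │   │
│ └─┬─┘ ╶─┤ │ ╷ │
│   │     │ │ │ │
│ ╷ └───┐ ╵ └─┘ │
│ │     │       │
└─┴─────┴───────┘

Computing BFS distances from A to all cells:
Furthest cell: (2, 6)
Distance: 30 steps

Path from A to the furthest cell:

┌─────────┬─────┐
│A → → → ↓│  ↓ ↰│
│ ┌───┐ ╷ └─┐ ╷ │
│ │   │ │↳ ↓│↓│↑│
│ ╵ ┌─┘ ├─┐ │ │ │
│   │   │ │↓│B│↑│
├───┤ ┌─┘ ╵ ├─┘ │
│   │ │↓ ← ↲│↱ ↑│
│ ╷ │ │ ╶───┤ ╷ │
│ │ │ │↳ → ↓│↑│ │
│ │ ╵ ├───┐ │ └─┤
│ │   │   │↓│↑ ↰│
│ └─┬─┘ ╶─┤ │ ╷ │
│   │     │↓│ │↑│
│ ╷ └───┐ ╵ └─┘ │
│ │     │  ↳ → ↑│
└─┴─────┴───────┘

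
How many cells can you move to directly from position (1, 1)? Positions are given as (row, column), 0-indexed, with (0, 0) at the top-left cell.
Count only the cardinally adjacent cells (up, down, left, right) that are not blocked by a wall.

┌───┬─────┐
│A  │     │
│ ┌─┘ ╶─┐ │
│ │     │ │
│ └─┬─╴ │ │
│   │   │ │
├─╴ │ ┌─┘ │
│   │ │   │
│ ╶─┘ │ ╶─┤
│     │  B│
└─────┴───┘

Checking passable neighbors of (1, 1):
Neighbors: (1, 2)
Count: 1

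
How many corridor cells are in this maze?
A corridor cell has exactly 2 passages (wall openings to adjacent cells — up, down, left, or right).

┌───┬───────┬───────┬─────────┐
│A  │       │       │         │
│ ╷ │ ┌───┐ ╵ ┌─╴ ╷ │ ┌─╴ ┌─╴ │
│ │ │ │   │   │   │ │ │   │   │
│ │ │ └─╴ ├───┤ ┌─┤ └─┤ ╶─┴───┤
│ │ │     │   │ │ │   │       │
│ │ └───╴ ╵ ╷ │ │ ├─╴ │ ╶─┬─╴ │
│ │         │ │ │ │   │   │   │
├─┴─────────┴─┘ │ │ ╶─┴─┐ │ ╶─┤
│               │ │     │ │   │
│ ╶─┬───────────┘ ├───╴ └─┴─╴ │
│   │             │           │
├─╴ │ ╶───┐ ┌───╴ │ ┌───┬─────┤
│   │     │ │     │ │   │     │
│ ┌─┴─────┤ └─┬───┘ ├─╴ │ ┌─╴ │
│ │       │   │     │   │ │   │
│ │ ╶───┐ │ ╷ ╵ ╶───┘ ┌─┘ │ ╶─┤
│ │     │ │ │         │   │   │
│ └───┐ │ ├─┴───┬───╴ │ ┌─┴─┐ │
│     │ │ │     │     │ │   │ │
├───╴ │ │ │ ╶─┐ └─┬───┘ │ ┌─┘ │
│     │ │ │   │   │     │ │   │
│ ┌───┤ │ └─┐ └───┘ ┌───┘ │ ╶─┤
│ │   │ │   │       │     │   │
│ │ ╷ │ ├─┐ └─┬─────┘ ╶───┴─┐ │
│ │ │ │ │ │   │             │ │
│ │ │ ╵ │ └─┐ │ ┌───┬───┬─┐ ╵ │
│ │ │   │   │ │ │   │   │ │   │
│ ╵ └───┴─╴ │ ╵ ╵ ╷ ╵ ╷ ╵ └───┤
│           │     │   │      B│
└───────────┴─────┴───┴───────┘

Counting cells with exactly 2 passages:
Total corridor cells: 193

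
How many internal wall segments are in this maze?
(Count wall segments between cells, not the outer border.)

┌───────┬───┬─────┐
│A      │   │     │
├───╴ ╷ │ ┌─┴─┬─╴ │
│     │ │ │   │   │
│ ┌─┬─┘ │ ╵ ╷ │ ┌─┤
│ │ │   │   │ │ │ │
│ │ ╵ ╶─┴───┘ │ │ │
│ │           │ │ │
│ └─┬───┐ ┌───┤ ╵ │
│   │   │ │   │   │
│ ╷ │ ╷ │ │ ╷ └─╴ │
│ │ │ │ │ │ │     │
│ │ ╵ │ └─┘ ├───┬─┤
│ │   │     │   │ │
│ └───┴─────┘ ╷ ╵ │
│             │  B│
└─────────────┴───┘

Counting internal wall segments:
Total internal walls: 56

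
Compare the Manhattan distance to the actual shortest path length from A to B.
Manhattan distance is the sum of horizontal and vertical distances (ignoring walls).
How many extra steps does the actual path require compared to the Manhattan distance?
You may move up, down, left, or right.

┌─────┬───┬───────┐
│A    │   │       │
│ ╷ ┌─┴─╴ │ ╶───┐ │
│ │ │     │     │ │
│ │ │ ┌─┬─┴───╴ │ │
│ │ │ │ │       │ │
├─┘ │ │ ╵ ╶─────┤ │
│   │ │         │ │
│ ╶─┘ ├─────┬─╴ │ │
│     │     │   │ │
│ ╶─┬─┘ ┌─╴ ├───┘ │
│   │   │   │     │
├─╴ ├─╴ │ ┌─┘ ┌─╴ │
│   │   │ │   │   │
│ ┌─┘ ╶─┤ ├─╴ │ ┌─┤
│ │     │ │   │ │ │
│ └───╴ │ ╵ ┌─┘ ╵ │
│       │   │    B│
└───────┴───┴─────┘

Manhattan distance: |8 - 0| + |8 - 0| = 16
Actual path length: 40
Extra steps: 40 - 16 = 24

Solution:

┌─────┬───┬───────┐
│A ↓  │   │       │
│ ╷ ┌─┴─╴ │ ╶───┐ │
│ │↓│     │     │ │
│ │ │ ┌─┬─┴───╴ │ │
│ │↓│ │ │       │ │
├─┘ │ │ ╵ ╶─────┤ │
│↓ ↲│ │         │ │
│ ╶─┘ ├─────┬─╴ │ │
│↓    │↱ → ↓│   │ │
│ ╶─┬─┘ ┌─╴ ├───┘ │
│↳ ↓│  ↑│↓ ↲│↱ → ↓│
├─╴ ├─╴ │ ┌─┘ ┌─╴ │
│↓ ↲│↱ ↑│↓│  ↑│↓ ↲│
│ ┌─┘ ╶─┤ ├─╴ │ ┌─┤
│↓│  ↑ ↰│↓│↱ ↑│↓│ │
│ └───╴ │ ╵ ┌─┘ ╵ │
│↳ → → ↑│↳ ↑│  ↳ B│
└───────┴───┴─────┘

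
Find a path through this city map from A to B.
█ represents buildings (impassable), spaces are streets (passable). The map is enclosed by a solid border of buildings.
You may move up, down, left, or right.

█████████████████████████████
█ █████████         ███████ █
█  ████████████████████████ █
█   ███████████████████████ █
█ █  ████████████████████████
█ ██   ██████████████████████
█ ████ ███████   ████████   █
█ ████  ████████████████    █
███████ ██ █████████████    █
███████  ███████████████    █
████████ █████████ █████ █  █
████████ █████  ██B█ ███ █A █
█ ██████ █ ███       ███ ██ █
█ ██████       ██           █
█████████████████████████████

Finding the shortest path from A to B:
Movement: cardinal only
Path length: 14 steps
Directions: right → down → down → left → left → left → left → left → left → left → up → left → left → up

Solution:

█████████████████████████████
█ █████████         ███████ █
█  ████████████████████████ █
█   ███████████████████████ █
█ █  ████████████████████████
█ ██   ██████████████████████
█ ████ ███████   ████████   █
█ ████  ████████████████    █
███████ ██ █████████████    █
███████  ███████████████    █
████████ █████████ █████ █  █
████████ █████  ██B█ ███ █A↓█
█ ██████ █ ███    ↑←↰███ ██↓█
█ ██████       ██   ↑←←←←←←↲█
█████████████████████████████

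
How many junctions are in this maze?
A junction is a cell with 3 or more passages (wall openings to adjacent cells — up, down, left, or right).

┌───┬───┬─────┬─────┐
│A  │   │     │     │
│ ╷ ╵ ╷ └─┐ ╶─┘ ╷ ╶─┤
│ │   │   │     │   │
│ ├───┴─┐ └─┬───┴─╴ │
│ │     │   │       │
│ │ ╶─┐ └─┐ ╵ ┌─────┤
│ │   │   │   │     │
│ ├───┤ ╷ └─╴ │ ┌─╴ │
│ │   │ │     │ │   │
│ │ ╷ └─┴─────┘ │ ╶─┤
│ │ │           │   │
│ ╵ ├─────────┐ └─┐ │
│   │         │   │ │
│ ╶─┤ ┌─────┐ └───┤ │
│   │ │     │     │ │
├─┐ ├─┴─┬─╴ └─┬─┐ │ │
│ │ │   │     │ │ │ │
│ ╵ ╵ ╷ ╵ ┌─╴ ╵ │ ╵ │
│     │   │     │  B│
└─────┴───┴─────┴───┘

Checking each cell for number of passages:

Junctions found (3+ passages):
  (0, 5): 3 passages
  (0, 8): 3 passages
  (3, 3): 3 passages
  (3, 6): 3 passages
  (5, 7): 3 passages
  (6, 0): 3 passages
  (8, 5): 3 passages
  (9, 1): 3 passages
  (9, 6): 3 passages
Total junctions: 9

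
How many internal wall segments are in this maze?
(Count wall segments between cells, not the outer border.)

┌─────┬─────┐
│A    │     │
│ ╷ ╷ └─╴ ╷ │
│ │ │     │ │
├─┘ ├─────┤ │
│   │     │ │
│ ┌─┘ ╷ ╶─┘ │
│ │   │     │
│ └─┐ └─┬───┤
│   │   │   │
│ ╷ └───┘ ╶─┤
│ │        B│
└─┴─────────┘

Counting internal wall segments:
Total internal walls: 25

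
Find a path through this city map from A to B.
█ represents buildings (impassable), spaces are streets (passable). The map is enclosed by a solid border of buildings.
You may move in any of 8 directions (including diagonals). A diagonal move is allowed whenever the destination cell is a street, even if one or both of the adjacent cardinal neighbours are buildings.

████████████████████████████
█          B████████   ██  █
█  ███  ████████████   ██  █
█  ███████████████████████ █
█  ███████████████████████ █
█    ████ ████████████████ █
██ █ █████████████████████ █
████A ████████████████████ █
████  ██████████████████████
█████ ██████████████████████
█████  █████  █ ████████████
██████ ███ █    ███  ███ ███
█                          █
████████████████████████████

Finding the shortest path from A to B:
Movement: 8-directional
Path length: 14 steps
Directions: up → up-left → up-left → up → up → up-right → right → right → right → right → right → right → right → right

Solution:

████████████████████████████
█  →→→→→→→→B████████   ██  █
█ ↗███  ████████████   ██  █
█ ↑███████████████████████ █
█ ↑███████████████████████ █
█  ↖ ████ ████████████████ █
██ █↖█████████████████████ █
████A ████████████████████ █
████  ██████████████████████
█████ ██████████████████████
█████  █████  █ ████████████
██████ ███ █    ███  ███ ███
█                          █
████████████████████████████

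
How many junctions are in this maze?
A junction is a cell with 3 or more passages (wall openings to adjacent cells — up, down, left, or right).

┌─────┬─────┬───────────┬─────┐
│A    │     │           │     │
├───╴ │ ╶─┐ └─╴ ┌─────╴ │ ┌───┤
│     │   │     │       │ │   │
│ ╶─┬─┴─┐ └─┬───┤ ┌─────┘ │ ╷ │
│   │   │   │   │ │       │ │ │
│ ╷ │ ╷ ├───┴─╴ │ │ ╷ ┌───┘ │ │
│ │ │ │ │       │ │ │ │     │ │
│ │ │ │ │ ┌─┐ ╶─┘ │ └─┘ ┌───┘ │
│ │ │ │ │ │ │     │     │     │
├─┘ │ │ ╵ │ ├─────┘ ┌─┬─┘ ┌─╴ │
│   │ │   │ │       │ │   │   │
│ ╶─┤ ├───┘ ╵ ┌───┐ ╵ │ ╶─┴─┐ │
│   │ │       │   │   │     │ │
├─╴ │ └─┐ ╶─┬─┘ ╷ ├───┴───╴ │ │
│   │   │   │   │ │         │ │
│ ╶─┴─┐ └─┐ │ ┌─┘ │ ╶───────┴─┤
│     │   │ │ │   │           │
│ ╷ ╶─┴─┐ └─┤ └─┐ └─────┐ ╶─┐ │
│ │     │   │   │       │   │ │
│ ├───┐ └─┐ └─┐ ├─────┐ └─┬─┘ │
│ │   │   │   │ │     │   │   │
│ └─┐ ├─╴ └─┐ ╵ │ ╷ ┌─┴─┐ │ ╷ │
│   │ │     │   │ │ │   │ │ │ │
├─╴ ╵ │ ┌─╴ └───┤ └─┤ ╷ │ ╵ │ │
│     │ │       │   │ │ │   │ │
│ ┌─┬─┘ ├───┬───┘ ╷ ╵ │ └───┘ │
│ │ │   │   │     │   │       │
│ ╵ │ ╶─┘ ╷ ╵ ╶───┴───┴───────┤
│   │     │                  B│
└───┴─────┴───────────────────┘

Checking each cell for number of passages:

Junctions found (3+ passages):
  (0, 7): 3 passages
  (2, 0): 3 passages
  (2, 10): 3 passages
  (3, 6): 3 passages
  (4, 9): 3 passages
  (4, 14): 3 passages
  (5, 9): 3 passages
  (5, 14): 3 passages
  (6, 4): 3 passages
  (6, 5): 3 passages
  (8, 0): 3 passages
  (8, 1): 3 passages
  (8, 8): 3 passages
  (8, 12): 3 passages
  (10, 9): 3 passages
  (10, 14): 3 passages
  (11, 4): 3 passages
  (12, 1): 3 passages
  (12, 5): 3 passages
  (12, 8): 3 passages
  (14, 6): 3 passages
Total junctions: 21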